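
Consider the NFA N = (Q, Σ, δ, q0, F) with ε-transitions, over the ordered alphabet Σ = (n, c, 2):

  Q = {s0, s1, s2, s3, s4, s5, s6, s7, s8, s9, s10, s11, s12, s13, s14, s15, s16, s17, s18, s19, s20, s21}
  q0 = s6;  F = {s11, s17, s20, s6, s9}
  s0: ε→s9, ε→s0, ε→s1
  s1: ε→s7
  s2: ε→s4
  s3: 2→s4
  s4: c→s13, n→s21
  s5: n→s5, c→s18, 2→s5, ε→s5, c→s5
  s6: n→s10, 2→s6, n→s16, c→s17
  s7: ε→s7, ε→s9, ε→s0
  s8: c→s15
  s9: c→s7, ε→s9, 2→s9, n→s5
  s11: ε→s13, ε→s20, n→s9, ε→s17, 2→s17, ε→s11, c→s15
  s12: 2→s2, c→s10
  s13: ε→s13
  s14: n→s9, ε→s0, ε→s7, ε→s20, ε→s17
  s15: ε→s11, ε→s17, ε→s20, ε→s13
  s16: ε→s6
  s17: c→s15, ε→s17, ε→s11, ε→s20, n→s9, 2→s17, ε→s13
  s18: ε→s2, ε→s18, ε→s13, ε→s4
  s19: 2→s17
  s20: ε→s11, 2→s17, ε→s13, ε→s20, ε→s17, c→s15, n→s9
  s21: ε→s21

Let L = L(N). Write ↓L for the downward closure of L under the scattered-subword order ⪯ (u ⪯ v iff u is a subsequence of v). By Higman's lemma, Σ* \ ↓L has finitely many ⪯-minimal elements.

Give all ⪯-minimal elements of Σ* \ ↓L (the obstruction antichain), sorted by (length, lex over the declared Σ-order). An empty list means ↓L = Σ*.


A = [cnn].

|Q|=22, |F|=5, |δ|=65 (37 ε).
min D↑ (4 st, q0=0, F={3}): 0:n→0,c→1,2→0 1:n→2,c→1,2→1 2:n→3,c→2,2→2 3:n→3,c→3,2→3.
'cnn': run [17, 14, 10, 6] end={s13,s18,s2,s21,s4,s5} — reject; 3/3 del acc.
1 obstructions.


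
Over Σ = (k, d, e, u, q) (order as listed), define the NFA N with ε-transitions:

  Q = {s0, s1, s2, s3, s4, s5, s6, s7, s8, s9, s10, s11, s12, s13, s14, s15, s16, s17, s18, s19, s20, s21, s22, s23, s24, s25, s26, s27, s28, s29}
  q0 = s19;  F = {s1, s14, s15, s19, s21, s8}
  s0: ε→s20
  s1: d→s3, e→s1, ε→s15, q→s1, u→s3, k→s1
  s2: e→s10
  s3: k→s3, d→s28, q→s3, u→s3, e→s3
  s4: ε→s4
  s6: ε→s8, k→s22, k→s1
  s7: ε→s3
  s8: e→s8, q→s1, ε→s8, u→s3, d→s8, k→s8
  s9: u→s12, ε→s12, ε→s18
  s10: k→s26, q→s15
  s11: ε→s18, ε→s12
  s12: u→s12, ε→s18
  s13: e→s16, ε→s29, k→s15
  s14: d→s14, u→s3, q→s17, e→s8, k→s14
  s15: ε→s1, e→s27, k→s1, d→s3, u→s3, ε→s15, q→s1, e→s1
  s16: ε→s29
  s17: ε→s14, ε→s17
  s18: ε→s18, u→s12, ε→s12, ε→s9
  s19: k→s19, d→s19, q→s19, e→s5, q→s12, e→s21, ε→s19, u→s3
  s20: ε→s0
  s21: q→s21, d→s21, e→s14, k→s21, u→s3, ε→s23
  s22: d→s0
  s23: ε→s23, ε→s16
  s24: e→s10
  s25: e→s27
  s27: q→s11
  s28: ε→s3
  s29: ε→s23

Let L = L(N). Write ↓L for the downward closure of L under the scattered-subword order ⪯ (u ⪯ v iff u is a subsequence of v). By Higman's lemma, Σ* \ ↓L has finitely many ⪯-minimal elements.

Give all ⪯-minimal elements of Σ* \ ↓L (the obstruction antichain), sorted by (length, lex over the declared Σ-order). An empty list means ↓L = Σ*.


A = [u, eeeqd].

|Q|=30, |F|=6, |δ|=79 (27 ε).
min D↑ (6 st, q0=0, F={2}): 0:k→0,d→0,e→1,u→2,q→0 1:k→1,d→1,e→3,u→2,q→1 2:k→2,d→2,e→2,u→2,q→2 3:k→3,d→3,e→4,u→2,q→3 4:k→4,d→4,e→4,u→2,q→5 5:k→5,d→2,e→5,u→2,q→5 (ε-aug+det+¬).
'u': |S_i|=[18, 5] end={s12,s18,s28,s3,s9} rej; 1/1 deletions ∈↓L.
'eeeqd': |S_i|=[18, 17, 12, 10, 9, 2] end={s28,s3} — reject; 5/5 deletions ∈↓L.
2 words, ⪯-incomp.


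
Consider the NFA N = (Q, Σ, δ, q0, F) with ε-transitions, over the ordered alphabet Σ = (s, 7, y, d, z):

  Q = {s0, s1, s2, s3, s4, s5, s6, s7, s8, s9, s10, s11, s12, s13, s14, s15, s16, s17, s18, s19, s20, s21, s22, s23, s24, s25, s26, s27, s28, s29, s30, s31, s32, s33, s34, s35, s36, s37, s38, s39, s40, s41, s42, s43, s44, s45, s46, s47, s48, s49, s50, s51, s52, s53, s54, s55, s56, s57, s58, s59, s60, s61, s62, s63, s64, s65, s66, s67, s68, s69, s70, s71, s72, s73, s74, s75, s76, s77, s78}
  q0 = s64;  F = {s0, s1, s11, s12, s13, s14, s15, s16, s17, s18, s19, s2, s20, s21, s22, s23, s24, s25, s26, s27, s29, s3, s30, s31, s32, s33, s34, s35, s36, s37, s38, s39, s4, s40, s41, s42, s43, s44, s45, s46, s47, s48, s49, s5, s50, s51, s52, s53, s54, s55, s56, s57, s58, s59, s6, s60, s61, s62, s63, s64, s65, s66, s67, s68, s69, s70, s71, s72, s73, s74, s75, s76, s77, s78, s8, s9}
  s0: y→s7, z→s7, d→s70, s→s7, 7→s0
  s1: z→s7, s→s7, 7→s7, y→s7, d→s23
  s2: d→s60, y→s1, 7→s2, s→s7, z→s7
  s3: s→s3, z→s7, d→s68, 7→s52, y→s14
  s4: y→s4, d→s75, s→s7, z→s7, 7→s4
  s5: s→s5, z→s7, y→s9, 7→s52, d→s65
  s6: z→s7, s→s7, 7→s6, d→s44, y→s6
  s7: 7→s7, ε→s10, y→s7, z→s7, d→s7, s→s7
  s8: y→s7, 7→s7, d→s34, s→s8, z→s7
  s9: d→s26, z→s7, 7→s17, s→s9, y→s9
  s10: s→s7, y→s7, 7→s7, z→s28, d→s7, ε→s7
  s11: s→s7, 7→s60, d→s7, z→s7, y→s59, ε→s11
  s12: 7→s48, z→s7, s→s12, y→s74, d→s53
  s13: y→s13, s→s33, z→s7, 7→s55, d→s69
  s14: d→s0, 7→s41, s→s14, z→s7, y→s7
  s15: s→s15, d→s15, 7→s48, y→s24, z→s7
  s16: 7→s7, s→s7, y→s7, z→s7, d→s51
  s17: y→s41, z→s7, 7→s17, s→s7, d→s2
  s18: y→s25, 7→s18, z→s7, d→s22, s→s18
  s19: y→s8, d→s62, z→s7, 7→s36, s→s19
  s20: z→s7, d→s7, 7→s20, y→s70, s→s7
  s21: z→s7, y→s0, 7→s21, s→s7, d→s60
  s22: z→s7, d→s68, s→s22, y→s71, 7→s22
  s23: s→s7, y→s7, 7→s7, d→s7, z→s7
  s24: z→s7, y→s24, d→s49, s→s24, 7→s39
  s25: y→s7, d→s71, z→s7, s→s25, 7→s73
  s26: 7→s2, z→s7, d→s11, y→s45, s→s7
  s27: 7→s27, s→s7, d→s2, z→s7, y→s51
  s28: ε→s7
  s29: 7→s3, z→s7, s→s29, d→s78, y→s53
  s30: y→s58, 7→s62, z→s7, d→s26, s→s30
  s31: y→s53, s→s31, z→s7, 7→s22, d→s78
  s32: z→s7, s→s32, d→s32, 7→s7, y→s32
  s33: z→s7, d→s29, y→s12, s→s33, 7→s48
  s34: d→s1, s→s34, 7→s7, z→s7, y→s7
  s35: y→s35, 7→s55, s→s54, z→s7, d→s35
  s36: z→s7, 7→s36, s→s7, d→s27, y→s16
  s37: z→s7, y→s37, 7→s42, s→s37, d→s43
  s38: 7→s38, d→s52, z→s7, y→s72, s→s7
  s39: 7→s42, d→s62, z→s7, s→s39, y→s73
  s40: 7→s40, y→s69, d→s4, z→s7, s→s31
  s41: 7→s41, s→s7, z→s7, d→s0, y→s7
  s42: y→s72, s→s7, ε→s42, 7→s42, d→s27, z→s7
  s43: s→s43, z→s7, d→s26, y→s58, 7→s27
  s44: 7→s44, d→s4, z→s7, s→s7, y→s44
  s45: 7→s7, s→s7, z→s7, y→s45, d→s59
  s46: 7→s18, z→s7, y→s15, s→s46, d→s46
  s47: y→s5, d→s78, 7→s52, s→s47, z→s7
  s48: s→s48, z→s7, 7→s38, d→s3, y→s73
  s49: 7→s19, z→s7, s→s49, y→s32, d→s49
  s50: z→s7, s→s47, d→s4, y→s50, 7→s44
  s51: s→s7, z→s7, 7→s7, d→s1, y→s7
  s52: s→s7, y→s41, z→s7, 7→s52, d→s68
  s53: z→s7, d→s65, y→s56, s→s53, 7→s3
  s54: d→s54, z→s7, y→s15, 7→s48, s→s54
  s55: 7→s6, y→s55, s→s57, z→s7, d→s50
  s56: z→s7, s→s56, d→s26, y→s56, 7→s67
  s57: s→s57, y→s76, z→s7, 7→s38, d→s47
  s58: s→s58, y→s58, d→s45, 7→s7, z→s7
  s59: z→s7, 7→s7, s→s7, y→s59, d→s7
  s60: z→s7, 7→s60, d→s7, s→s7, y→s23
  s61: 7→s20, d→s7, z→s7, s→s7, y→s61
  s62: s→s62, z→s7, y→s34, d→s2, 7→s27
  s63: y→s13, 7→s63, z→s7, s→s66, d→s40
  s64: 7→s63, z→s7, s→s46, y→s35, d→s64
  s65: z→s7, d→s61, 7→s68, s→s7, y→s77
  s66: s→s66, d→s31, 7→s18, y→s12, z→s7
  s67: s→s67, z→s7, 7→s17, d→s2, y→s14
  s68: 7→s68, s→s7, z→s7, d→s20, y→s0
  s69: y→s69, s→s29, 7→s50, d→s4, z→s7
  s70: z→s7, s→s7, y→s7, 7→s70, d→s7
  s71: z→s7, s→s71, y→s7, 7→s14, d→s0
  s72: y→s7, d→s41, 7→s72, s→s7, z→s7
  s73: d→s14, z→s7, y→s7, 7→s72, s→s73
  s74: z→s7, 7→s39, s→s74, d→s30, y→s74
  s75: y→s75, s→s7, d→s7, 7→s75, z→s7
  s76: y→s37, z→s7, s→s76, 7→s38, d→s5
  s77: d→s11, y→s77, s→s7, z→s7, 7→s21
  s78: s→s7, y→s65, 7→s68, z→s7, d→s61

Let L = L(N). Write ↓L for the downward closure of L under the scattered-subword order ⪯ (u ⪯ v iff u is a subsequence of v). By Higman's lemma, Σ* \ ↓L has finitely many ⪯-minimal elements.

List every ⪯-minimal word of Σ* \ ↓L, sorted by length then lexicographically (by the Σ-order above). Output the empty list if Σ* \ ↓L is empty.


Antichain: [z, s7yy, 7dds, y77s, 7dddd, syydy7].

|Q|=79, |F|=76, |δ|=395 (5 ε).
min D↑ (77 st, q0=0, F={4}): 0:s→1,7→2,y→3,d→0,z→4 1:s→1,7→5,y→6,d→1,z→4 2:s→7,7→2,y→8,d→9,z→4 3:s→10,7→11,y→3,d→3,z→4 4:s→4,7→4,y→4,d→4,z→4 5:s→5,7→5,y→12,d→13,z→4 6:s→6,7→14,y→15,d→6,z→4 7:s→7,7→5,y→16,d→17,z→4 8:s→18,7→11,y→8,d→19,z→4 9:s→17,7→9,y→19,d→20,z→4 10:s→10,7→14,y→6,d→10,z→4 11:s→21,7→22,y→11,d→23,z→4 12:s→12,7→24,y→4,d→25,z→4 13:s→13,7→13,y→25,d→26,z→4 14:s→14,7→27,y→24,d→28,z→4 15:s→15,7→29,y→15,d→30,z→4 16:s→16,7→14,y→31,d→32,z→4 17:s→17,7→13,y→32,d→33,z→4 18:s→18,7→14,y→16,d→34,z→4 19:s→34,7→23,y→19,d→20,z→4 20:s→4,7→20,y→20,d→35,z→4 21:s→21,7→27,y→36,d→37,z→4 22:s→4,7→22,y→22,d→38,z→4 23:s→37,7→38,y→23,d→20,z→4 24:s→24,7→39,y→4,d→40,z→4 25:s→25,7→40,y→4,d→41,z→4 26:s→4,7→26,y→41,d→42,z→4 27:s→4,7→27,y→39,d→43,z→4 28:s→28,7→43,y→40,d→26,z→4 29:s→29,7→44,y→24,d→45,z→4 30:s→30,7→46,y→47,d→30,z→4 31:s→31,7→29,y→31,d→48,z→4 32:s→32,7→28,y→49,d→50,z→4 33:s→4,7→26,y→50,d→51,z→4 34:s→34,7→28,y→32,d→33,z→4 35:s→4,7→35,y→35,d→4,z→4 36:s→36,7→27,y→52,d→53,z→4 37:s→37,7→43,y→53,d→33,z→4 38:s→4,7→38,y→38,d→20,z→4 39:s→4,7→39,y→4,d→54,z→4 40:s→40,7→54,y→4,d→41,z→4 41:s→4,7→41,y→4,d→55,z→4 42:s→4,7→42,y→55,d→4,z→4 43:s→4,7→43,y→54,d→26,z→4 44:s→4,7→44,y→39,d→56,z→4 45:s→45,7→56,y→57,d→58,z→4 46:s→46,7→59,y→60,d→45,z→4 47:s→47,7→4,y→47,d→47,z→4 48:s→48,7→45,y→61,d→62,z→4 49:s→49,7→63,y→49,d→62,z→4 50:s→4,7→26,y→64,d→51,z→4 51:s→4,7→42,y→51,d→4,z→4 52:s→52,7→44,y→52,d→65,z→4 53:s→53,7→43,y→66,d→50,z→4 54:s→4,7→54,y→4,d→41,z→4 55:s→4,7→55,y→4,d→4,z→4 56:s→4,7→56,y→67,d→58,z→4 57:s→57,7→4,y→4,d→68,z→4 58:s→4,7→58,y→68,d→69,z→4 59:s→4,7→59,y→70,d→56,z→4 60:s→60,7→4,y→4,d→57,z→4 61:s→61,7→4,y→61,d→71,z→4 62:s→4,7→58,y→71,d→72,z→4 63:s→63,7→73,y→40,d→58,z→4 64:s→4,7→74,y→64,d→72,z→4 65:s→65,7→56,y→61,d→62,z→4 66:s→66,7→73,y→66,d→62,z→4 67:s→4,7→4,y→4,d→68,z→4 68:s→4,7→4,y→4,d→75,z→4 69:s→4,7→69,y→75,d→4,z→4 70:s→4,7→4,y→4,d→67,z→4 71:s→4,7→4,y→71,d→76,z→4 72:s→4,7→69,y→76,d→4,z→4 73:s→4,7→73,y→54,d→58,z→4 74:s→4,7→74,y→41,d→69,z→4 75:s→4,7→4,y→4,d→4,z→4 76:s→4,7→4,y→76,d→4,z→4.
'z': run [79, 3] end={s10,s28,s7} — reject; 1/1 deletions ∈↓L.
's7yy': |S_i|=[79, 67, 36, 17, 3] end={s10,s28,s7} ∉↓L; 4/4 deletions ∈↓L.
'7dds': run [79, 71, 48, 22, 3] end={s10,s28,s7} rej; 4/4 deletions ∈↓L.
'y77s': N↓-sim [79, 71, 54, 26, 3] end={s10,s28,s7} ∉↓L; 4/4 single-dels accept.
'7dddd': |S_i|=[79, 71, 48, 22, 11, 3] end={s10,s28,s7} rej; 5/5 deletions ∈↓L.
'syydy7': run [79, 67, 56, 43, 28, 13, 3] end={s10,s28,s7} ∉↓L; 6/6 del acc.
6 obstructions.


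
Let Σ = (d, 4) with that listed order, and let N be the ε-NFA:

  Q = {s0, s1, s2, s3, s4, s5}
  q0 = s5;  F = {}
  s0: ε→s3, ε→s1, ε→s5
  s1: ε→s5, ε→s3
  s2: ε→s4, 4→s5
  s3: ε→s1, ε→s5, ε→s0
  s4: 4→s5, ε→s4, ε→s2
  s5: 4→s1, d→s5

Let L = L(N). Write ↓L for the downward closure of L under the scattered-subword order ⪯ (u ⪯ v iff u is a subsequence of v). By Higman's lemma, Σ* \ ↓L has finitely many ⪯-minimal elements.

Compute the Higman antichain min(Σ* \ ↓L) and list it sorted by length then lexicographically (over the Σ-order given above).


|Q|=6, |F|=0, |δ|=15 (11 ε).
min D↑ (1 st, q0=0, F={0}): 0:d→0,4→0 (ε-aug+det+¬).
ε ∈ L(D↑) ⇒ ↓L = ∅.

Antichain: [ε].


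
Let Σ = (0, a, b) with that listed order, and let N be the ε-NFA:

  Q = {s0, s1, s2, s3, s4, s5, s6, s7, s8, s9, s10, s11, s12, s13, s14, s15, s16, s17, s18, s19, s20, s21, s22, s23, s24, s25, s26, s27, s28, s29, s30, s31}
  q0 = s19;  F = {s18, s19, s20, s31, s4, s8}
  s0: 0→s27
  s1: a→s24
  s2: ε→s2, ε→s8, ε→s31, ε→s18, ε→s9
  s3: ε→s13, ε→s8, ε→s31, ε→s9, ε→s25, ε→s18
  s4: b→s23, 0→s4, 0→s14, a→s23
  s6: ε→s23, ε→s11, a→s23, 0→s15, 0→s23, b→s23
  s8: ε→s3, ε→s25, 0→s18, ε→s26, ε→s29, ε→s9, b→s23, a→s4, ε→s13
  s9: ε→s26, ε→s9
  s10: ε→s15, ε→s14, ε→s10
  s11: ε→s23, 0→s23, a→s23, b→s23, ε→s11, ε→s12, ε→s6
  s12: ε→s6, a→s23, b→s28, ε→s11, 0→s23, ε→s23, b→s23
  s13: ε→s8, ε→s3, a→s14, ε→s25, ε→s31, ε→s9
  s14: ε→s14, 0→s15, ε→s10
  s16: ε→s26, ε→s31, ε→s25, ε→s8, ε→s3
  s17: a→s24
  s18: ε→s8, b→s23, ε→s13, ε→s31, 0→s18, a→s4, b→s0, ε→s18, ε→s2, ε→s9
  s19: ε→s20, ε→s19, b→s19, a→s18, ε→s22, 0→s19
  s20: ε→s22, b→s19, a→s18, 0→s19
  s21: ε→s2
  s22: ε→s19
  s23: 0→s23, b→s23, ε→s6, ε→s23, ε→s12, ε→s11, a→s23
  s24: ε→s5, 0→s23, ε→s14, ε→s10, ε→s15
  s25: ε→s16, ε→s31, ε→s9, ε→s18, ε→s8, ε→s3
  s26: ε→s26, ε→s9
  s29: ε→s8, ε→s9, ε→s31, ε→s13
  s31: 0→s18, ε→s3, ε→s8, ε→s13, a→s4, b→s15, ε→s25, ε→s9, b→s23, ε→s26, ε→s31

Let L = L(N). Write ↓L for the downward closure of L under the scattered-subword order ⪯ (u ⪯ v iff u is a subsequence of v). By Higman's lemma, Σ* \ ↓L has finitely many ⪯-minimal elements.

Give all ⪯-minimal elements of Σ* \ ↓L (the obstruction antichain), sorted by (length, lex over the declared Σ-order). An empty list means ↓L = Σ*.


A = [ab, aaa].

|Q|=32, |F|=6, |δ|=123 (82 ε).
min D↑ (4 st, q0=0, F={3}): 0:0→0,a→1,b→0 1:0→1,a→2,b→3 2:0→2,a→3,b→3 3:0→3,a→3,b→3 (ε-aug+det+¬).
'ab': N↓-sim [25, 22, 8] end={s0,s11,s12,s15,s23,s27,s28,s6} — reject; 2/2 single-dels accept.
'aaa': N↓-sim [25, 22, 9, 6] end={s11,s12,s15,s23,s28,s6} rej; 3/3 del acc.
2 words, ⪯-incomp.


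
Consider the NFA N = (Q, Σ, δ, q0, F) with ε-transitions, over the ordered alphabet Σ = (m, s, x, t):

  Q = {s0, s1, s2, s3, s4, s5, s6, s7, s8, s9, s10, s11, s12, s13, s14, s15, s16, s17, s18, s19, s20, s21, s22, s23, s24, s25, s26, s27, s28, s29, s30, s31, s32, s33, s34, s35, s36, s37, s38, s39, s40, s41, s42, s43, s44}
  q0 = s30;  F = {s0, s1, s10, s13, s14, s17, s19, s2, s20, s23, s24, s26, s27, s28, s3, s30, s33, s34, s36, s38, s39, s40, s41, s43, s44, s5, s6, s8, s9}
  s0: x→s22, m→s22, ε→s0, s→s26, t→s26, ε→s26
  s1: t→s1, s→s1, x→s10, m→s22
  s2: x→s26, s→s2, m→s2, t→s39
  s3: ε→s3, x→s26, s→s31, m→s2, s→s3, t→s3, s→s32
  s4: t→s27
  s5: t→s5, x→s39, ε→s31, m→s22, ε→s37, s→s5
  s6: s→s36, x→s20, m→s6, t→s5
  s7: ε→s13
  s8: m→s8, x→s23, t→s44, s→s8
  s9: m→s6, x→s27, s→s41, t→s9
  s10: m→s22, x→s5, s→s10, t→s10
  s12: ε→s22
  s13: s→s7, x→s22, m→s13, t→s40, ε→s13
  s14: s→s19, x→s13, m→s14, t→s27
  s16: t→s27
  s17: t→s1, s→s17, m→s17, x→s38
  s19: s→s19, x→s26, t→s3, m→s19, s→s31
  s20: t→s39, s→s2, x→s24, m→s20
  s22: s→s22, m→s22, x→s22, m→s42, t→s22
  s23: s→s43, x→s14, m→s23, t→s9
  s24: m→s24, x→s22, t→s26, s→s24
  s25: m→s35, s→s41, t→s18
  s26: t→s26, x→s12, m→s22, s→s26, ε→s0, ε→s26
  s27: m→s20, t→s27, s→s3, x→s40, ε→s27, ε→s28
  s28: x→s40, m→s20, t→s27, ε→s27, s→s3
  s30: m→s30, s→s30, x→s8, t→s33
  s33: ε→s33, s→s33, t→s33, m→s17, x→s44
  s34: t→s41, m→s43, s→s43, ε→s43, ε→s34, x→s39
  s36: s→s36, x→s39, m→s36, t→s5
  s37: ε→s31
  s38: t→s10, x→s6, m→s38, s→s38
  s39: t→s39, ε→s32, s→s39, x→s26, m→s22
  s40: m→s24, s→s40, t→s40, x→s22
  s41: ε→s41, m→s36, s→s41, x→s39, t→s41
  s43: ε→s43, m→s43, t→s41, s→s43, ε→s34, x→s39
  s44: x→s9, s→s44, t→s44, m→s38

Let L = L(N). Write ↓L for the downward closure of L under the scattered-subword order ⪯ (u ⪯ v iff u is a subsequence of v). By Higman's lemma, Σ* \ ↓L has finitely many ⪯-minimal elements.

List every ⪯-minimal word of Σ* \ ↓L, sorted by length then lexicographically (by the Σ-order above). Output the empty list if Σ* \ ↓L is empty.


|Q|=45, |F|=29, |δ|=150 (21 ε).
min D↑ (27 st, q0=0, F={18}): 0:m→0,s→0,x→1,t→2 1:m→1,s→1,x→3,t→4 2:m→5,s→2,x→4,t→2 3:m→3,s→6,x→7,t→8 4:m→9,s→4,x→8,t→4 5:m→5,s→5,x→9,t→10 6:m→6,s→6,x→11,t→12 7:m→7,s→13,x→14,t→15 8:m→16,s→12,x→15,t→8 9:m→9,s→9,x→16,t→17 10:m→18,s→10,x→17,t→10 11:m→18,s→11,x→19,t→11 12:m→20,s→12,x→11,t→12 13:m→13,s→13,x→19,t→21 14:m→14,s→14,x→18,t→22 15:m→23,s→21,x→22,t→15 16:m→16,s→20,x→23,t→24 17:m→18,s→17,x→24,t→17 18:m→18,s→18,x→18,t→18 19:m→18,s→19,x→18,t→19 20:m→20,s→20,x→11,t→24 21:m→25,s→21,x→19,t→21 22:m→26,s→22,x→18,t→22 23:m→23,s→25,x→26,t→11 24:m→18,s→24,x→11,t→24 25:m→25,s→25,x→19,t→11 26:m→26,s→26,x→18,t→19.
'tmtm': run [36, 27, 19, 12, 2] end={s22,s42} rej; 4/4 del acc.
'xxsxm': run [36, 32, 28, 21, 7, 2] end={s22,s42} ∉↓L; 5/5 del acc.
'xxxxx': run [36, 32, 28, 19, 9, 3] end={s12,s22,s42} rej; 5/5 single-dels accept.
3 minimals (antichain).

min(Σ*\↓L) = [tmtm, xxsxm, xxxxx].


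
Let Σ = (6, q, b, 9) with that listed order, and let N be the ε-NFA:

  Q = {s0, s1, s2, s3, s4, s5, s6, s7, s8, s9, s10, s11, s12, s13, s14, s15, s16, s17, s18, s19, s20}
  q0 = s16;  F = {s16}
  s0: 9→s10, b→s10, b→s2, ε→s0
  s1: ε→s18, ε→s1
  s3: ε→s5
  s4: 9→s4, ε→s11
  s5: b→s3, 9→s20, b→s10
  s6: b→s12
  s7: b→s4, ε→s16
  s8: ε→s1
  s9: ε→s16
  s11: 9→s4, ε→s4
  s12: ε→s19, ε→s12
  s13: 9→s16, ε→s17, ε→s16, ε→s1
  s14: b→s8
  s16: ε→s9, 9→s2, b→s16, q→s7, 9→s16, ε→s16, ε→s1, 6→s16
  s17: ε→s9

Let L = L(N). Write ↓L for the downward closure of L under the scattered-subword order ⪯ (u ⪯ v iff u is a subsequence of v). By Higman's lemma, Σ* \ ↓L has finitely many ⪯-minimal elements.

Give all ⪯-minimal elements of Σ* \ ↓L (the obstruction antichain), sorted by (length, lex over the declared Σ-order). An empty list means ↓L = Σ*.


Antichain: [].

|Q|=21, |F|=1, |δ|=35 (18 ε).
min D↑ (1 st, q0=0, F={}): 0:6→0,q→0,b→0,9→0.
L(D↑) = ∅ ⇒ ↓L = Σ*.


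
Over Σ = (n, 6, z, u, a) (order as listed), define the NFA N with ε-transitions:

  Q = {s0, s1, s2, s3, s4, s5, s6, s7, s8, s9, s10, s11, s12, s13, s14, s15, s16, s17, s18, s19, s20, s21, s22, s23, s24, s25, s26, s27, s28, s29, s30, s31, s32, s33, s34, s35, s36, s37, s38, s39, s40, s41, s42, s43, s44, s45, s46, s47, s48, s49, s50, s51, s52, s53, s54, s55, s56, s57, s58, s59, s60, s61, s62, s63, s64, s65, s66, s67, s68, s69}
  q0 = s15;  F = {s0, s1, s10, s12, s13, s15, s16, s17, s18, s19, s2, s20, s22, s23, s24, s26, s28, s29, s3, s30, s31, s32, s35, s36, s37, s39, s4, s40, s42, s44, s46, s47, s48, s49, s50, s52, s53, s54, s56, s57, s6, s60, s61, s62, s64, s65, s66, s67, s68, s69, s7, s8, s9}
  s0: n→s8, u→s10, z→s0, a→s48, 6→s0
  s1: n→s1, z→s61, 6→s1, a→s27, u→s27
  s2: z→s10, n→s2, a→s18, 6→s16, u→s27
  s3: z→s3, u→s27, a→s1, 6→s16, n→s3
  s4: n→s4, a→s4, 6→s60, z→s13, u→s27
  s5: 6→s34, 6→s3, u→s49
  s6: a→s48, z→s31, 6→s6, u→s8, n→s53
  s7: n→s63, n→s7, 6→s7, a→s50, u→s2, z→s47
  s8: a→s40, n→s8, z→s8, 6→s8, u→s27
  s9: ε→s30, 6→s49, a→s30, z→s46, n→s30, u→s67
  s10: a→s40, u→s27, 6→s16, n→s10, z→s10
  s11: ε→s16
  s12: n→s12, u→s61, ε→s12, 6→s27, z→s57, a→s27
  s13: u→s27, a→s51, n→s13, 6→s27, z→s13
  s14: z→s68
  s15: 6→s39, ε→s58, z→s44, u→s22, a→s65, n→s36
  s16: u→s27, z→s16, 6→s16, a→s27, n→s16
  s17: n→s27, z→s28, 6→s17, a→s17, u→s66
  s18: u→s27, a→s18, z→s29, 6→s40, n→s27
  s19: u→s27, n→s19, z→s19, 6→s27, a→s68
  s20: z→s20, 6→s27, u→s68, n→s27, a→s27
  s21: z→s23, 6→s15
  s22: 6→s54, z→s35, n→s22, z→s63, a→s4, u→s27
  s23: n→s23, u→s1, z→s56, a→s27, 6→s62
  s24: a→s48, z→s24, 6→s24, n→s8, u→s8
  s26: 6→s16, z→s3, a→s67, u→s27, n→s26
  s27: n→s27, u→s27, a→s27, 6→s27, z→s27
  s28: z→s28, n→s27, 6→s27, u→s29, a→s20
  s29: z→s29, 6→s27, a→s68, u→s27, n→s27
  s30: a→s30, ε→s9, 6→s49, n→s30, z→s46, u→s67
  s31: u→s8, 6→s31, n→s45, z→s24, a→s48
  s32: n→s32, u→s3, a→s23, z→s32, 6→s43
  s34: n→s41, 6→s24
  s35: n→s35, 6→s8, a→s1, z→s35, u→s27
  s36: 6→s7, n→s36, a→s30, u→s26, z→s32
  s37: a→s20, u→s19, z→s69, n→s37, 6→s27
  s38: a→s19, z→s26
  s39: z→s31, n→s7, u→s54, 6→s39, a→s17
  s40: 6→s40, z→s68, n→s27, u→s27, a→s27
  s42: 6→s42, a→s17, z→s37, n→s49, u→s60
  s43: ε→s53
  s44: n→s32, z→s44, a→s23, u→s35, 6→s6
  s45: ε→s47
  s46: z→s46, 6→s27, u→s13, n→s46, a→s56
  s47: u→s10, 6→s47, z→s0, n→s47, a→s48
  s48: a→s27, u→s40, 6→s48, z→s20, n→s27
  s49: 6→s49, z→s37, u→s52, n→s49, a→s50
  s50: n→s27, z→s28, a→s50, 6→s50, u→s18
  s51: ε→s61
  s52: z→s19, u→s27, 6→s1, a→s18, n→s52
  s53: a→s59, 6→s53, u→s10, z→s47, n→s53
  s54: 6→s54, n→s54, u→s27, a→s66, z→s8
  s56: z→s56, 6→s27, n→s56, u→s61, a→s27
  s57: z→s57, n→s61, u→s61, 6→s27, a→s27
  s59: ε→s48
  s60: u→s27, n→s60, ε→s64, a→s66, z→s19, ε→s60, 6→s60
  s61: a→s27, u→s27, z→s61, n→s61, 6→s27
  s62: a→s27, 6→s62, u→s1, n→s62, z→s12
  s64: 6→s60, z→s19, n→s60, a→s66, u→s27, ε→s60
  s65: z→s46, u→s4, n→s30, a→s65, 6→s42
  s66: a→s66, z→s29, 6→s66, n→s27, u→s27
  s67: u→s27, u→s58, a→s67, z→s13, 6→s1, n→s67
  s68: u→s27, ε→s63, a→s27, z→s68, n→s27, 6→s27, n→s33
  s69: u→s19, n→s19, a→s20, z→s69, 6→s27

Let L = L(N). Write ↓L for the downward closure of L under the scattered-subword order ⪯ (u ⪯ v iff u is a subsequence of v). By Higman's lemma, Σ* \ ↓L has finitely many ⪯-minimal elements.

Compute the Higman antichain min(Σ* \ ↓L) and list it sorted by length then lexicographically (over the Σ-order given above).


|Q|=70, |F|=53, |δ|=297 (13 ε).
min D↑ (52 st, q0=0, F={16}): 0:n→1,6→2,z→3,u→4,a→5 1:n→1,6→6,z→7,u→8,a→9 2:n→6,6→2,z→10,u→11,a→12 3:n→7,6→13,z→3,u→14,a→15 4:n→4,6→11,z→14,u→16,a→17 5:n→9,6→18,z→19,u→17,a→5 6:n→6,6→6,z→20,u→21,a→22 7:n→7,6→23,z→7,u→24,a→15 8:n→8,6→25,z→24,u→16,a→26 9:n→9,6→27,z→19,u→26,a→9 10:n→20,6→10,z→28,u→29,a→30 11:n→11,6→11,z→29,u→16,a→31 12:n→16,6→12,z→32,u→31,a→12 13:n→23,6→13,z→10,u→29,a→30 14:n→14,6→29,z→14,u→16,a→33 15:n→15,6→34,z→35,u→33,a→16 16:n→16,6→16,z→16,u→16,a→16 17:n→17,6→36,z→37,u→16,a→17 18:n→27,6→18,z→38,u→36,a→12 19:n→19,6→16,z→19,u→37,a→35 20:n→20,6→20,z→39,u→40,a→30 21:n→21,6→25,z→40,u→16,a→41 22:n→16,6→22,z→32,u→41,a→22 23:n→23,6→23,z→20,u→40,a→30 24:n→24,6→25,z→24,u→16,a→33 25:n→25,6→25,z→25,u→16,a→16 26:n→26,6→33,z→37,u→16,a→26 27:n→27,6→27,z→38,u→42,a→22 28:n→29,6→28,z→28,u→29,a→30 29:n→29,6→29,z→29,u→16,a→43 30:n→16,6→30,z→44,u→43,a→16 31:n→16,6→31,z→45,u→16,a→31 32:n→16,6→16,z→32,u→45,a→44 33:n→33,6→33,z→46,u→16,a→16 34:n→34,6→34,z→47,u→33,a→16 35:n→35,6→16,z→35,u→46,a→16 36:n→36,6→36,z→48,u→16,a→31 37:n→37,6→16,z→37,u→16,a→46 38:n→38,6→16,z→49,u→48,a→44 39:n→29,6→39,z→39,u→40,a→30 40:n→40,6→25,z→40,u→16,a→43 41:n→16,6→43,z→45,u→16,a→41 42:n→42,6→33,z→48,u→16,a→41 43:n→16,6→43,z→50,u→16,a→16 44:n→16,6→16,z→44,u→50,a→16 45:n→16,6→16,z→45,u→16,a→50 46:n→46,6→16,z→46,u→16,a→16 47:n→47,6→16,z→51,u→46,a→16 48:n→48,6→16,z→48,u→16,a→50 49:n→48,6→16,z→49,u→48,a→44 50:n→16,6→16,z→50,u→16,a→16 51:n→46,6→16,z→51,u→46,a→16 [Hopcroft].
'uu': run [61, 28, 2] end={s27,s58} ∉↓L; 2/2 single-dels accept.
'6an': run [61, 42, 14, 2] end={s27,s33} rej; 3/3 deletions ∈↓L.
'zaa': |S_i|=[61, 38, 16, 1] end={s27} rej; 3/3 del acc.
'az6': run [61, 38, 17, 1] end={s27} rej; 3/3 del acc.
'nu6a': |S_i|=[61, 52, 20, 8, 1] end={s27} — reject; 4/4 del acc.
'6zznu': |S_i|=[61, 42, 23, 18, 10, 1] end={s27} ∉↓L; 5/5 del acc.
6 obstructions.

A = [uu, 6an, zaa, az6, nu6a, 6zznu].


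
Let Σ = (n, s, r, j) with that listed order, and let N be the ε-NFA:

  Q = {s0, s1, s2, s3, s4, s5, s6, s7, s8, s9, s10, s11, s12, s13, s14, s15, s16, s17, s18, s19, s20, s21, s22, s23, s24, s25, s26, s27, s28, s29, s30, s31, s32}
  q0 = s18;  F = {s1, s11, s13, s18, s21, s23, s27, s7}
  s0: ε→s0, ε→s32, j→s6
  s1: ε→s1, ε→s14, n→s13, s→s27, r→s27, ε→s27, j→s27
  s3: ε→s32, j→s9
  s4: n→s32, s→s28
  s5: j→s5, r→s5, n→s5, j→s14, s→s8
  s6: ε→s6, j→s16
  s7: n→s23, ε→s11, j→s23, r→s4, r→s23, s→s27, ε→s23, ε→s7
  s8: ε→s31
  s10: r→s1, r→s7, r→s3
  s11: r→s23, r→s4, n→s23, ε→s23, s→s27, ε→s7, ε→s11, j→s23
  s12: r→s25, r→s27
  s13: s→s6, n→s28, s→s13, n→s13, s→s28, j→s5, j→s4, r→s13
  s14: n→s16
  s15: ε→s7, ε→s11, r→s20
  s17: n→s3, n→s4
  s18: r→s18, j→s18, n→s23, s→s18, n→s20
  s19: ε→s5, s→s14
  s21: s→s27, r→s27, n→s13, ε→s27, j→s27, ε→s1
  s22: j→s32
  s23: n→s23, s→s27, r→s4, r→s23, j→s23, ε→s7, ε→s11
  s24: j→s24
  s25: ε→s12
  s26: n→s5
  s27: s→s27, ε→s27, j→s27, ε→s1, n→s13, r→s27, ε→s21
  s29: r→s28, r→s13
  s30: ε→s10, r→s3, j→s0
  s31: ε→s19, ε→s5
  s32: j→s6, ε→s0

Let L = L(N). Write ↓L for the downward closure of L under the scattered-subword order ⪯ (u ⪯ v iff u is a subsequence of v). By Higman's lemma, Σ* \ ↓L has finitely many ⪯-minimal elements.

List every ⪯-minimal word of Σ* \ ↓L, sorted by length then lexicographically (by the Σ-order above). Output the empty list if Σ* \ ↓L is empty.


A = [nsnj].

|Q|=33, |F|=8, |δ|=97 (29 ε).
min D↑ (5 st, q0=0, F={4}): 0:n→1,s→0,r→0,j→0 1:n→1,s→2,r→1,j→1 2:n→3,s→2,r→2,j→2 3:n→3,s→3,r→3,j→4 4:n→4,s→4,r→4,j→4 [Hopcroft].
'nsnj': |S_i|=[20, 19, 15, 12, 11] end={s0,s14,s16,s19,s28,s31,s32,s4,s5,s6,s8} rej; 4/4 single-dels accept.
1 minimals (antichain).


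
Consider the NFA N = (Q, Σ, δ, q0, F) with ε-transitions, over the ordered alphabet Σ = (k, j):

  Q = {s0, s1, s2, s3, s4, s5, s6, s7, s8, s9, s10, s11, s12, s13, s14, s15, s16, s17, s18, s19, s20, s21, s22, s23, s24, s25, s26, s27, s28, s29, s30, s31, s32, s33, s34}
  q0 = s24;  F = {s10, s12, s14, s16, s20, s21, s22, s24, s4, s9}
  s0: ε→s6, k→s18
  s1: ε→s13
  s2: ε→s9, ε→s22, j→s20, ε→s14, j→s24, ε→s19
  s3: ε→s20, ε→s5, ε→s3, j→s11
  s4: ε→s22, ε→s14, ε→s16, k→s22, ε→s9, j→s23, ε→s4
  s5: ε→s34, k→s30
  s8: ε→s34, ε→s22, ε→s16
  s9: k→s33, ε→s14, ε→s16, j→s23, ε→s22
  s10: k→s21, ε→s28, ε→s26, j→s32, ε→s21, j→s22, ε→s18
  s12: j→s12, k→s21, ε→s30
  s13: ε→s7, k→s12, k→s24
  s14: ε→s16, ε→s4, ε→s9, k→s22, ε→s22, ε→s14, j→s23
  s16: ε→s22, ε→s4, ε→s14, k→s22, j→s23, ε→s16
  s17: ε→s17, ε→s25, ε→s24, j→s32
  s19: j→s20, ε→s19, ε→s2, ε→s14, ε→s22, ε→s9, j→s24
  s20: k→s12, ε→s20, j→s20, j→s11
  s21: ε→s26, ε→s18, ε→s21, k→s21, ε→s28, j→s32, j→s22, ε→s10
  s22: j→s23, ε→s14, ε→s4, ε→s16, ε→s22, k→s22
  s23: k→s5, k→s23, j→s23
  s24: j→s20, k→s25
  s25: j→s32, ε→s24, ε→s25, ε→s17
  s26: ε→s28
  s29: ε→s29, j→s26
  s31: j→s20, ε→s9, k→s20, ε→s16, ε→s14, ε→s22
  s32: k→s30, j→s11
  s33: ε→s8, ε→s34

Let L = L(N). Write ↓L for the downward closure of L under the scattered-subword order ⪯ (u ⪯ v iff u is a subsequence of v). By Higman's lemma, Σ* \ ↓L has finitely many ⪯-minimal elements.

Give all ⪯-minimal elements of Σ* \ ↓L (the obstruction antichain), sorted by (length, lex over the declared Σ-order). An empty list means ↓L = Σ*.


|Q|=35, |F|=10, |δ|=107 (65 ε).
min D↑ (6 st, q0=0, F={5}): 0:k→0,j→1 1:k→2,j→1 2:k→3,j→2 3:k→3,j→4 4:k→4,j→5 5:k→5,j→5 (ε-aug+det+¬).
'jkkjj': |S_i|=[23, 20, 19, 18, 13, 5] end={s11,s23,s30,s34,s5} ∉↓L; 5/5 del acc.
1 obstructions.

Antichain: [jkkjj].


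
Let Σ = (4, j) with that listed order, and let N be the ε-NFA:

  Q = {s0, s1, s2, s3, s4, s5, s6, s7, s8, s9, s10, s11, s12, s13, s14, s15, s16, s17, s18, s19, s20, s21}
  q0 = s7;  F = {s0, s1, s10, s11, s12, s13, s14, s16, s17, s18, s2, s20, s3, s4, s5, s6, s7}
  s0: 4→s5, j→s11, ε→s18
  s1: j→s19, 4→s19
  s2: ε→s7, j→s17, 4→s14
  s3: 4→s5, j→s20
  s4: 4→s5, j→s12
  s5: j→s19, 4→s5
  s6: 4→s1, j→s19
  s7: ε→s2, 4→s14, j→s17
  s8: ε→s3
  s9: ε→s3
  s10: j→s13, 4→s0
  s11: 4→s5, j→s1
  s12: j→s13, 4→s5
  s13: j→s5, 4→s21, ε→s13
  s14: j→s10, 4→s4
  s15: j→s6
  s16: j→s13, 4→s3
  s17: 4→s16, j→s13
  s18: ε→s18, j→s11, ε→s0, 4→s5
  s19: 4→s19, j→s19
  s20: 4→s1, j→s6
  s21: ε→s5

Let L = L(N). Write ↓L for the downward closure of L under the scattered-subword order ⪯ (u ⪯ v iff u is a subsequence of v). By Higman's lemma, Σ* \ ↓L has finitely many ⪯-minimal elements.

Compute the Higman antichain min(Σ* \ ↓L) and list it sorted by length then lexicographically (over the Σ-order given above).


Antichain: [444j, jj4j, jjjj, 4j4jj4, j44j44].

|Q|=22, |F|=17, |δ|=46 (9 ε).
min D↑ (16 st, q0=0, F={11}): 0:4→1,j→2 1:4→3,j→4 2:4→5,j→6 3:4→7,j→8 4:4→9,j→6 5:4→10,j→6 6:4→7,j→7 7:4→7,j→11 8:4→7,j→6 9:4→7,j→12 10:4→7,j→13 11:4→11,j→11 12:4→7,j→14 13:4→14,j→15 14:4→11,j→11 15:4→14,j→11.
'444j': run [19, 16, 13, 4, 1] end={s19} rej; 4/4 del acc.
'jj4j': |S_i|=[19, 15, 8, 4, 1] end={s19} — reject; 4/4 deletions ∈↓L.
'jjjj': |S_i|=[19, 15, 8, 4, 1] end={s19} rej; 4/4 single-dels accept.
'4j4jj4': run [19, 16, 12, 7, 4, 2, 1] end={s19} ∉↓L; 6/6 del acc.
'j44j44': |S_i|=[19, 15, 12, 7, 4, 2, 1] end={s19} — reject; 6/6 single-dels accept.
5 words, ⪯-incomp.


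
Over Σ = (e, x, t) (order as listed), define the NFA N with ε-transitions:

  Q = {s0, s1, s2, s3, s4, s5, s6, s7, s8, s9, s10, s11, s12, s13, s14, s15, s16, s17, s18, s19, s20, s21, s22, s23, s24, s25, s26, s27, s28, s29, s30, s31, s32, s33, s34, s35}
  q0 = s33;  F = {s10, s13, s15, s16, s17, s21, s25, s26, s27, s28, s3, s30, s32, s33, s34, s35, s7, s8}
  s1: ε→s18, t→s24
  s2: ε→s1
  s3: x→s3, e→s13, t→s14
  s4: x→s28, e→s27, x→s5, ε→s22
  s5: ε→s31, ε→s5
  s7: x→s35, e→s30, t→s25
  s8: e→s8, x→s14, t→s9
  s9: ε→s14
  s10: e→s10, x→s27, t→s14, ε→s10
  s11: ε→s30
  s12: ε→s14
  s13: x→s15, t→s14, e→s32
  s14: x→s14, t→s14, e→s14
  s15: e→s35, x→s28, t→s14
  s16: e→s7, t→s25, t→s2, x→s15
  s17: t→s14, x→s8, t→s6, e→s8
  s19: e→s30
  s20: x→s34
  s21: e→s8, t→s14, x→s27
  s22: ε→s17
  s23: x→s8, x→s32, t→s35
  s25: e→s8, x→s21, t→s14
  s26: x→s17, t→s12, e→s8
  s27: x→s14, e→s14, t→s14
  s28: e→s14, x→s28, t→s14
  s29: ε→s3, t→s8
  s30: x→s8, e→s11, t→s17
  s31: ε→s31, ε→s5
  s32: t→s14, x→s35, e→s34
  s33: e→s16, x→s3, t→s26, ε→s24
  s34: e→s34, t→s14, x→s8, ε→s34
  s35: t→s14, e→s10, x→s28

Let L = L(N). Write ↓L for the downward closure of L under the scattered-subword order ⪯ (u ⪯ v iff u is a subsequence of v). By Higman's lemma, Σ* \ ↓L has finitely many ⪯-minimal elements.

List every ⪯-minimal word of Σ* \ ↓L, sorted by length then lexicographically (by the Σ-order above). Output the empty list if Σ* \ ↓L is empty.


min(Σ*\↓L) = [xt, tt, tex, exxe, txxx, eeexx].

|Q|=36, |F|=18, |δ|=84 (15 ε).
min D↑ (19 st, q0=0, F={8}): 0:e→1,x→2,t→3 1:e→4,x→5,t→6 2:e→7,x→2,t→8 3:e→9,x→10,t→8 4:e→11,x→12,t→6 5:e→12,x→13,t→8 6:e→9,x→14,t→8 7:e→15,x→5,t→8 8:e→8,x→8,t→8 9:e→9,x→8,t→8 10:e→9,x→9,t→8 11:e→11,x→9,t→10 12:e→16,x→13,t→8 13:e→8,x→13,t→8 14:e→9,x→17,t→8 15:e→18,x→12,t→8 16:e→16,x→17,t→8 17:e→8,x→8,t→8 18:e→18,x→9,t→8 (ε-aug+det+¬).
'xt': N↓-sim [27, 15, 3] end={s14,s6,s9} — reject; 2/2 del acc.
'tt': |S_i|=[27, 14, 5] end={s12,s14,s24,s6,s9} — reject; 2/2 del acc.
'tex': |S_i|=[27, 14, 3, 1] end={s14} rej; 3/3 deletions ∈↓L.
'exxe': N↓-sim [27, 23, 9, 3, 1] end={s14} rej; 4/4 single-dels accept.
'txxx': run [27, 14, 7, 4, 1] end={s14} rej; 4/4 del acc.
'eeexx': run [27, 23, 16, 10, 4, 1] end={s14} — reject; 5/5 single-dels accept.
6 minimals (antichain).


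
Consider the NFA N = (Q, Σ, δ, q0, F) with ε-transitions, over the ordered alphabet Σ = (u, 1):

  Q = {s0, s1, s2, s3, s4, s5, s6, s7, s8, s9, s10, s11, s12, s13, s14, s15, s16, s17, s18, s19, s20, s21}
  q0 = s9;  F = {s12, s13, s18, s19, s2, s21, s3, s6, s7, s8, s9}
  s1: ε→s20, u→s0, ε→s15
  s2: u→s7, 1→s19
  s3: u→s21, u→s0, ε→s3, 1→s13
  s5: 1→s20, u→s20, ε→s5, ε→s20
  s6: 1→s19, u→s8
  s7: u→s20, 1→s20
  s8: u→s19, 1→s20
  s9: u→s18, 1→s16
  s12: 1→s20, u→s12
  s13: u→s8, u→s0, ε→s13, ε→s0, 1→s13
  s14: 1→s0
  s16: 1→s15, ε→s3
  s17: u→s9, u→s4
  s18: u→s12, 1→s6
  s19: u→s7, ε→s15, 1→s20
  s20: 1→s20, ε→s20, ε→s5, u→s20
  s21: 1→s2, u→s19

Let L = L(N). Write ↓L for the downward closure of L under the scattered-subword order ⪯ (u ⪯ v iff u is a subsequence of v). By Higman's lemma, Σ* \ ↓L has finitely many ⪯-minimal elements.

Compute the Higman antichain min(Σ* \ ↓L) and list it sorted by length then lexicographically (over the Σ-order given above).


|Q|=22, |F|=11, |δ|=44 (11 ε).
min D↑ (12 st, q0=0, F={7}): 0:u→1,1→2 1:u→3,1→4 2:u→5,1→6 3:u→3,1→7 4:u→8,1→9 5:u→9,1→10 6:u→8,1→6 7:u→7,1→7 8:u→9,1→7 9:u→11,1→7 10:u→11,1→9 11:u→7,1→7 (ε-aug+det+¬).
'uu1': |S_i|=[16, 12, 7, 2] end={s20,s5} — reject; 3/3 single-dels accept.
'u111': |S_i|=[16, 12, 8, 5, 2] end={s20,s5} rej; 4/4 del acc.
'11u1': N↓-sim [16, 13, 9, 7, 2] end={s20,s5} — reject; 4/4 del acc.
'u11uu': |S_i|=[16, 12, 8, 5, 3, 2] end={s20,s5} — reject; 5/5 single-dels accept.
'1uuuu': run [16, 13, 9, 5, 3, 2] end={s20,s5} — reject; 5/5 deletions ∈↓L.
'1u1uu': N↓-sim [16, 13, 9, 6, 3, 2] end={s20,s5} rej; 5/5 single-dels accept.
6 words, ⪯-incomp.

A = [uu1, u111, 11u1, u11uu, 1uuuu, 1u1uu].


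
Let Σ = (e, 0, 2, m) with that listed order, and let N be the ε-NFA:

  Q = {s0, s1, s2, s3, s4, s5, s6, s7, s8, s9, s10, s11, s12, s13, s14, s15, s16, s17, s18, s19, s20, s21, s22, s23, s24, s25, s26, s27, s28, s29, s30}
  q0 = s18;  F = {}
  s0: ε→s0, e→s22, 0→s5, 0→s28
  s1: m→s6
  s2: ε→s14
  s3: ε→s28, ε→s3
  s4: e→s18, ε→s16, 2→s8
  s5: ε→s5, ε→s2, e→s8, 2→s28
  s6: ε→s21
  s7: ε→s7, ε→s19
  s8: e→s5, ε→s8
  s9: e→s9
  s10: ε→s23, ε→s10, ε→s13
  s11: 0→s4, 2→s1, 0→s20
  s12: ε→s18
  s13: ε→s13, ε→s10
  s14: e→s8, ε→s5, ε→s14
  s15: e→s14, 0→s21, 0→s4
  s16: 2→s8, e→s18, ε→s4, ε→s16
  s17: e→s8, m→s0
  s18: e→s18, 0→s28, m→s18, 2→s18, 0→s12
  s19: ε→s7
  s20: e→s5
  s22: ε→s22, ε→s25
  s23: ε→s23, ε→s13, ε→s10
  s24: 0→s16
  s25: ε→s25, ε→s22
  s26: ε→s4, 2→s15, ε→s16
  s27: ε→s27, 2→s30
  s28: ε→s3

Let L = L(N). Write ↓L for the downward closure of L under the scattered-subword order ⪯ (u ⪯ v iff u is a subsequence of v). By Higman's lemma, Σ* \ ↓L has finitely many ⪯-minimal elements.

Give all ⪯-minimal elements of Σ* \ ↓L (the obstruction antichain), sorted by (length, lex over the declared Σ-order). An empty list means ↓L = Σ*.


Antichain: [ε].

|Q|=31, |F|=0, |δ|=63 (33 ε).
min D↑ (1 st, q0=0, F={0}): 0:e→0,0→0,2→0,m→0 (ε-aug+det+¬).
ε ∈ L(D↑) ⇒ ↓L = ∅.


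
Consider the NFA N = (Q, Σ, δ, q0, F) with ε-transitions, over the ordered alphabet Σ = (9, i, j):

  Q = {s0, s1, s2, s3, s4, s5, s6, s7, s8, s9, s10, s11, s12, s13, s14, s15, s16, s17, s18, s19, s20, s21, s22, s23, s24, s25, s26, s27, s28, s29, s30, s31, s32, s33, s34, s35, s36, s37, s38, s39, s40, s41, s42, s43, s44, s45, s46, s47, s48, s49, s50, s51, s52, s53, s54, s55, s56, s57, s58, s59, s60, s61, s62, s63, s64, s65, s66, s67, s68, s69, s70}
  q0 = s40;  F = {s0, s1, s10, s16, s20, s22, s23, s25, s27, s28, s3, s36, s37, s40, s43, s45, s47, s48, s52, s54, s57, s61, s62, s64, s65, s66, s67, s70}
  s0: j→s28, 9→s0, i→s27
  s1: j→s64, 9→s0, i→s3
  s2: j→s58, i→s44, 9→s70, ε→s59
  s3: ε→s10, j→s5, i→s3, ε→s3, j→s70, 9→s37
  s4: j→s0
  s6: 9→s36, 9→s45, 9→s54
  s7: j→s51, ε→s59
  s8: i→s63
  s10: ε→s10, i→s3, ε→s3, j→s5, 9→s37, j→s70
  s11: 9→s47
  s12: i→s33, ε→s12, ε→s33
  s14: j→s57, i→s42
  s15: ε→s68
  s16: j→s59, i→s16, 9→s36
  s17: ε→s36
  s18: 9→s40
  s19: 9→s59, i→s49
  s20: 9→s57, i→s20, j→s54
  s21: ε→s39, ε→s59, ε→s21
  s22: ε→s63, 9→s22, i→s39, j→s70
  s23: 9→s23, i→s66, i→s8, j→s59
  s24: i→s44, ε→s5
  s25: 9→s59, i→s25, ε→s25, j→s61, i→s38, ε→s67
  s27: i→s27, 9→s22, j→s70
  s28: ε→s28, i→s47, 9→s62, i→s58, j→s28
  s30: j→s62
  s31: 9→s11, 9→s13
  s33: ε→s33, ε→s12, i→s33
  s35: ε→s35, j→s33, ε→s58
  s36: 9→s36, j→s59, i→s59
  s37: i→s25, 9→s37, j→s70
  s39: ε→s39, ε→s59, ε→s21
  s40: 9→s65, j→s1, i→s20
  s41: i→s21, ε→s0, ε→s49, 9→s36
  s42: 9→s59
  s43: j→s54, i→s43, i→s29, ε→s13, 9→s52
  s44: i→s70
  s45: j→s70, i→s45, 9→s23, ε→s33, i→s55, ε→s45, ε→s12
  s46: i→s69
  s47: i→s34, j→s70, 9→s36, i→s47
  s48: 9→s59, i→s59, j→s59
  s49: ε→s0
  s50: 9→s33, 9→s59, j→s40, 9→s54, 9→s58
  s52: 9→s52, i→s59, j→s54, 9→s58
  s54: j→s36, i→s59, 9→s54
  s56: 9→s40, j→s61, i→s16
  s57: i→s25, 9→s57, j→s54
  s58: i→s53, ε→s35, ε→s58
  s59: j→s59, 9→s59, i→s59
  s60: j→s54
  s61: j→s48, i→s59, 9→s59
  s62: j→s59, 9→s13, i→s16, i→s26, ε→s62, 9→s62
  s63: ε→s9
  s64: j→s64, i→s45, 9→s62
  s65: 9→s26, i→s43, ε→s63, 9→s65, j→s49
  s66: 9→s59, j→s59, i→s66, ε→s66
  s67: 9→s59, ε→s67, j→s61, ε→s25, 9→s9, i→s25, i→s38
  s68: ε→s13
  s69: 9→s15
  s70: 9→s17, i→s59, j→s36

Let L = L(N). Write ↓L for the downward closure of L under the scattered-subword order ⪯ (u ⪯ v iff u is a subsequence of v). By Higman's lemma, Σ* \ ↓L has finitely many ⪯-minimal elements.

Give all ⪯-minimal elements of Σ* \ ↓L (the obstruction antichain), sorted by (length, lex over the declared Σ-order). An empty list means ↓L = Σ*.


|Q|=71, |F|=28, |δ|=180 (41 ε).
min D↑ (27 st, q0=0, F={14}): 0:9→1,i→2,j→3 1:9→1,i→4,j→5 2:9→6,i→2,j→7 3:9→5,i→8,j→9 4:9→10,i→4,j→7 5:9→5,i→11,j→12 6:9→6,i→13,j→7 7:9→7,i→14,j→15 8:9→16,i→8,j→17 9:9→18,i→19,j→9 10:9→10,i→14,j→7 11:9→20,i→11,j→17 12:9→18,i→21,j→12 13:9→14,i→13,j→22 14:9→14,i→14,j→14 15:9→15,i→14,j→14 16:9→16,i→13,j→17 17:9→15,i→14,j→15 18:9→18,i→23,j→14 19:9→24,i→19,j→17 20:9→20,i→14,j→17 21:9→15,i→21,j→17 22:9→14,i→14,j→25 23:9→15,i→23,j→14 24:9→24,i→26,j→14 25:9→14,i→14,j→14 26:9→14,i→26,j→14 (ε-aug+det+¬).
'iji': |S_i|=[48, 40, 10, 3] end={s12,s33,s59} ∉↓L; 3/3 deletions ∈↓L.
'9i9i': |S_i|=[48, 39, 31, 16, 6] end={s12,s21,s33,s39,s53,s59} — reject; 4/4 deletions ∈↓L.
'i9i9': run [48, 40, 26, 15, 2] end={s59,s9} — reject; 4/4 single-dels accept.
'ijjj': |S_i|=[48, 40, 10, 3, 1] end={s59} ∉↓L; 4/4 del acc.
'jj9j': run [48, 41, 27, 12, 1] end={s59} ∉↓L; 4/4 del acc.
5 obstructions.

Antichain: [iji, 9i9i, i9i9, ijjj, jj9j].
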